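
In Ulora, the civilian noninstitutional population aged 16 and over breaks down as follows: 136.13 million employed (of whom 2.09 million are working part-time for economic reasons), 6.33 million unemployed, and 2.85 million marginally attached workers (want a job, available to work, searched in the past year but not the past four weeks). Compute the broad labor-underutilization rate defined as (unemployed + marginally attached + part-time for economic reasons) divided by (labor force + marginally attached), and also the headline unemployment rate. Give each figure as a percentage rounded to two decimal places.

Broad underutilization rate ≈ 7.76%; headline unemployment rate ≈ 4.44%.

Labor force = 136.13 + 6.33 = 142.46 million.
Numerator = 6.33 + 2.85 + 2.09 = 11.27 million.
Denominator = 142.46 + 2.85 = 145.31 million.
Broad rate = 11.27 / 145.31 = 7.76%.
Headline unemployment rate = 6.33 / 142.46 = 4.44%.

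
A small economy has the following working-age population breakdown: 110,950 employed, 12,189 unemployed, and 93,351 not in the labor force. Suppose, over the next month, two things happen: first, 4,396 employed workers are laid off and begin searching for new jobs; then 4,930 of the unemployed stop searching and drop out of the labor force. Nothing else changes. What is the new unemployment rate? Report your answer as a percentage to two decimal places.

Initially, labor force = 110,950 + 12,189 = 123,139, so u = 12,189/123,139 = 9.90%.
After the first change, employed falls and unemployed rises by 4,396; labor force unchanged → E = 106,554, U = 16,585, labor force = 123,139.
After the second change, unemployed and labor force both fall by 4,930 → E = 106,554, U = 11,655, labor force = 118,209.
New unemployment rate = 11,655 / 118,209 = 9.86%.

New unemployment rate ≈ 9.86%.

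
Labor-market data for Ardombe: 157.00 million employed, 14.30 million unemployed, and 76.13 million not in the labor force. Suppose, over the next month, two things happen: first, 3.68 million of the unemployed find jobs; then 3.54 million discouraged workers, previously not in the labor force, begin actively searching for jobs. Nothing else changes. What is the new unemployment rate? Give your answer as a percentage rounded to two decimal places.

New unemployment rate ≈ 8.10%.

Initially, labor force = 157.00 + 14.30 = 171.30 million, so u = 14.30/171.30 = 8.35%.
After the first change, unemployed falls and employed rises by 3.68; labor force unchanged → E = 160.68, U = 10.62, labor force = 171.30 million.
After the second change, unemployed and labor force both rise by 3.54 → E = 160.68, U = 14.16, labor force = 174.84 million.
New unemployment rate = 14.16 / 174.84 = 8.10%.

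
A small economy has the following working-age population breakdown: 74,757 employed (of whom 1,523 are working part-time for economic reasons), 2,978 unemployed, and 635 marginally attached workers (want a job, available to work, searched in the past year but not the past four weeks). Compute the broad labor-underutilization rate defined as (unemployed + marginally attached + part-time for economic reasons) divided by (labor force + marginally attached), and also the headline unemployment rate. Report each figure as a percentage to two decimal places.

Broad underutilization rate ≈ 6.55%; headline unemployment rate ≈ 3.83%.

Labor force = 74,757 + 2,978 = 77,735.
Numerator = 2,978 + 635 + 1,523 = 5,136.
Denominator = 77,735 + 635 = 78,370.
Broad rate = 5,136 / 78,370 = 6.55%.
Headline unemployment rate = 2,978 / 77,735 = 3.83%.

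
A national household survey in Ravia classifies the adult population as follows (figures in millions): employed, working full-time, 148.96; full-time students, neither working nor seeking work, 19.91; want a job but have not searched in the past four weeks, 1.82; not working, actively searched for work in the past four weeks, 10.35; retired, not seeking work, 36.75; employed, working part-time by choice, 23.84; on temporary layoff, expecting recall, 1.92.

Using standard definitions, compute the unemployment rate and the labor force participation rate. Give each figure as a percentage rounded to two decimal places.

Unemployment rate ≈ 6.63%; labor force participation rate ≈ 75.99%.

Employed = 148.96 + 23.84 = 172.80 million.
Unemployed = 10.35 + 1.92 = 12.27 million (jobless and actively searching, or on temporary layoff).
Labor force = 172.80 + 12.27 = 185.07 million.
Not in labor force = 19.91 + 1.82 + 36.75 = 58.48 million (those not working and not actively searching are outside the labor force — including those who want a job but have given up searching).
Civilian working-age population = 185.07 + 58.48 = 243.55 million.
Unemployment rate = 12.27 / 185.07 = 6.63%.
Labor force participation rate = 185.07 / 243.55 = 75.99%.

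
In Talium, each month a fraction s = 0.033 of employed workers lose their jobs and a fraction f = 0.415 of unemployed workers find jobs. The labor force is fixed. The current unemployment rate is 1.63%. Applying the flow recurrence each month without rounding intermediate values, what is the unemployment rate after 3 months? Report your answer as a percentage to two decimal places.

With a fixed labor force, u_{t+1} = u_t + s·(1−u_t) − f·u_t = u_t·(1−s−f) + s.
Here 1−s−f = 0.552 and s = 0.033.
u_1 = 0.016300 × 0.552 + 0.033 = 0.041998.
u_2 = 0.041998 × 0.552 + 0.033 = 0.056183.
u_3 = 0.056183 × 0.552 + 0.033 = 0.064013.

Unemployment rate after three months ≈ 6.40%.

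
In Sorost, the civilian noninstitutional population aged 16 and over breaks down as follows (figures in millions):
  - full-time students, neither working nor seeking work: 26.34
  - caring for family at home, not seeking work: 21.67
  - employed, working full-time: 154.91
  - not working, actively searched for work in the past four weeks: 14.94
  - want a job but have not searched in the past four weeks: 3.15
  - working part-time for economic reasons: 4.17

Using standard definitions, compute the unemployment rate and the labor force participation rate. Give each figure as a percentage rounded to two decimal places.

Employed = 154.91 + 4.17 = 159.08 million (anyone who worked, including part-time for economic reasons, counts as employed).
Unemployed = 14.94 million.
Labor force = 159.08 + 14.94 = 174.02 million.
Not in labor force = 26.34 + 21.67 + 3.15 = 51.16 million (those not working and not actively searching are outside the labor force — including those who want a job but have given up searching).
Civilian working-age population = 174.02 + 51.16 = 225.18 million.
Unemployment rate = 14.94 / 174.02 = 8.59%.
Labor force participation rate = 174.02 / 225.18 = 77.28%.

Unemployment rate ≈ 8.59%; labor force participation rate ≈ 77.28%.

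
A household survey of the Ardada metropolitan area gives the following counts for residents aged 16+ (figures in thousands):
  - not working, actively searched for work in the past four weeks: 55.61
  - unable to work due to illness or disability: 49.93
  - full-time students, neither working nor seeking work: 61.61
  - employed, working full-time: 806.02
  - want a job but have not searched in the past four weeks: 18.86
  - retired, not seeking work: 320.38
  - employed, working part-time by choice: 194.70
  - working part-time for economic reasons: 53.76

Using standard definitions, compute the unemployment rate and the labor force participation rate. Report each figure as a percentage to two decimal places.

Employed = 806.02 + 194.70 + 53.76 = 1,054.48 thousand (anyone who worked, including part-time for economic reasons, counts as employed).
Unemployed = 55.61 thousand.
Labor force = 1,054.48 + 55.61 = 1,110.09 thousand.
Not in labor force = 49.93 + 61.61 + 18.86 + 320.38 = 450.78 thousand (those not working and not actively searching are outside the labor force — including those who want a job but have given up searching).
Civilian working-age population = 1,110.09 + 450.78 = 1,560.87 thousand.
Unemployment rate = 55.61 / 1,110.09 = 5.01%.
Labor force participation rate = 1,110.09 / 1,560.87 = 71.12%.

Unemployment rate ≈ 5.01%; labor force participation rate ≈ 71.12%.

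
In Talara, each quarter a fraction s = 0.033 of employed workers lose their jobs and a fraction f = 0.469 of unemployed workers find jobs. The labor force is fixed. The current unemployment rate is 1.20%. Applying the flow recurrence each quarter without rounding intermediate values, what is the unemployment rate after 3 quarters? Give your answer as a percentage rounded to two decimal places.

Unemployment rate after three quarters ≈ 5.91%.

With a fixed labor force, u_{t+1} = u_t + s·(1−u_t) − f·u_t = u_t·(1−s−f) + s.
Here 1−s−f = 0.498 and s = 0.033.
u_1 = 0.012000 × 0.498 + 0.033 = 0.038976.
u_2 = 0.038976 × 0.498 + 0.033 = 0.052410.
u_3 = 0.052410 × 0.498 + 0.033 = 0.059100.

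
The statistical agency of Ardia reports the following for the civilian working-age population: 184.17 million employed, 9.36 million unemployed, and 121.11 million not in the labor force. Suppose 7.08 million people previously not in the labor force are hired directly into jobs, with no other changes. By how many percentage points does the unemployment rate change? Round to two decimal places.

Initially, labor force = 184.17 + 9.36 = 193.53 million, so u = 9.36/193.53 = 4.84%.
After the change, employed and labor force both rise by 7.08; unemployed unchanged → E = 191.25, U = 9.36, labor force = 200.61 million.
New unemployment rate = 9.36 / 200.61 = 4.67%.
Change = 4.67% − 4.84% = −0.17 percentage points.

The unemployment rate changes by −0.17 percentage points.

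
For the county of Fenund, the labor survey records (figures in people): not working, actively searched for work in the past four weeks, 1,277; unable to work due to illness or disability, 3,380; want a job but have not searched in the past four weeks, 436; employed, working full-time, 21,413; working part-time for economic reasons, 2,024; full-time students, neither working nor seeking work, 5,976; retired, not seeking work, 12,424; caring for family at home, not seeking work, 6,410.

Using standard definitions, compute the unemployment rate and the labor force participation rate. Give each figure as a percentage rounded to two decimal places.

Employed = 21,413 + 2,024 = 23,437 (anyone who worked, including part-time for economic reasons, counts as employed).
Unemployed = 1,277.
Labor force = 23,437 + 1,277 = 24,714.
Not in labor force = 3,380 + 436 + 5,976 + 12,424 + 6,410 = 28,626 (those not working and not actively searching are outside the labor force — including those who want a job but have given up searching).
Civilian working-age population = 24,714 + 28,626 = 53,340.
Unemployment rate = 1,277 / 24,714 = 5.17%.
Labor force participation rate = 24,714 / 53,340 = 46.33%.

Unemployment rate ≈ 5.17%; labor force participation rate ≈ 46.33%.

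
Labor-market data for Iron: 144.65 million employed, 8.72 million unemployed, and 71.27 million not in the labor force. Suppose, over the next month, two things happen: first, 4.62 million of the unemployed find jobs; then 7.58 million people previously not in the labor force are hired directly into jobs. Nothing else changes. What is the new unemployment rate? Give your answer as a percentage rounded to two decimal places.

Initially, labor force = 144.65 + 8.72 = 153.37 million, so u = 8.72/153.37 = 5.69%.
After the first change, unemployed falls and employed rises by 4.62; labor force unchanged → E = 149.27, U = 4.10, labor force = 153.37 million.
After the second change, employed and labor force both rise by 7.58; unemployed unchanged → E = 156.85, U = 4.10, labor force = 160.95 million.
New unemployment rate = 4.10 / 160.95 = 2.55%.

New unemployment rate ≈ 2.55%.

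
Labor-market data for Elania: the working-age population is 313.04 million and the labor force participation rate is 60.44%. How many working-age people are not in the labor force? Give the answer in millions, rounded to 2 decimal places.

Share not in the labor force = 1 − 0.6044 = 0.3956.
Not in labor force = 0.3956 × 313.04 ≈ 123.84 million.

About 123.84 million are not in the labor force.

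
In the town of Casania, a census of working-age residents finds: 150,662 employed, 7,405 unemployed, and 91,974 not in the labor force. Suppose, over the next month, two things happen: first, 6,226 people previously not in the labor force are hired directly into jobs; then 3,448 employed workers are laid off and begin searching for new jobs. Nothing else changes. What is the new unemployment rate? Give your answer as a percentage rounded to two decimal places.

Initially, labor force = 150,662 + 7,405 = 158,067, so u = 7,405/158,067 = 4.68%.
After the first change, employed and labor force both rise by 6,226; unemployed unchanged → E = 156,888, U = 7,405, labor force = 164,293.
After the second change, employed falls and unemployed rises by 3,448; labor force unchanged → E = 153,440, U = 10,853, labor force = 164,293.
New unemployment rate = 10,853 / 164,293 = 6.61%.

New unemployment rate ≈ 6.61%.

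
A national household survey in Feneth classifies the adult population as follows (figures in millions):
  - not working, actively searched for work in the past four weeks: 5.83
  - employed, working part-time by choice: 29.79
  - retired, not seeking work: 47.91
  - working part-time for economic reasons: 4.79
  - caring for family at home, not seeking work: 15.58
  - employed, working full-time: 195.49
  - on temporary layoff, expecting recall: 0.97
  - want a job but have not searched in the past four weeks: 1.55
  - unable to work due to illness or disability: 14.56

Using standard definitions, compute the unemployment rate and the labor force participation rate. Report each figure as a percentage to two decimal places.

Unemployment rate ≈ 2.87%; labor force participation rate ≈ 74.85%.

Employed = 29.79 + 4.79 + 195.49 = 230.07 million (anyone who worked, including part-time for economic reasons, counts as employed).
Unemployed = 5.83 + 0.97 = 6.80 million (jobless and actively searching, or on temporary layoff).
Labor force = 230.07 + 6.80 = 236.87 million.
Not in labor force = 47.91 + 15.58 + 1.55 + 14.56 = 79.60 million (those not working and not actively searching are outside the labor force — including those who want a job but have given up searching).
Civilian working-age population = 236.87 + 79.60 = 316.47 million.
Unemployment rate = 6.80 / 236.87 = 2.87%.
Labor force participation rate = 236.87 / 316.47 = 74.85%.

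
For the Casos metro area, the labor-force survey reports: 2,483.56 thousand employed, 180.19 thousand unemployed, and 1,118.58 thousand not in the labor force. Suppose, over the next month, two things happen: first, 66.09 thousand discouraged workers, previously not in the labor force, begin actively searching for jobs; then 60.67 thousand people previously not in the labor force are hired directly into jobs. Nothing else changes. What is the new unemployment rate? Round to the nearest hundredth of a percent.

New unemployment rate ≈ 8.83%.

Initially, labor force = 2,483.56 + 180.19 = 2,663.75 thousand, so u = 180.19/2,663.75 = 6.76%.
After the first change, unemployed and labor force both rise by 66.09 → E = 2,483.56, U = 246.28, labor force = 2,729.84 thousand.
After the second change, employed and labor force both rise by 60.67; unemployed unchanged → E = 2,544.23, U = 246.28, labor force = 2,790.51 thousand.
New unemployment rate = 246.28 / 2,790.51 = 8.83%.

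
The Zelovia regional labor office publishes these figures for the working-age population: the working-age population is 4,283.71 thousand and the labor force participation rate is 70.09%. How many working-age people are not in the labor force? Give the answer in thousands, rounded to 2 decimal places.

Share not in the labor force = 1 − 0.7009 = 0.2991.
Not in labor force = 0.2991 × 4,283.71 ≈ 1,281.26 thousand.

About 1,281.26 thousand are not in the labor force.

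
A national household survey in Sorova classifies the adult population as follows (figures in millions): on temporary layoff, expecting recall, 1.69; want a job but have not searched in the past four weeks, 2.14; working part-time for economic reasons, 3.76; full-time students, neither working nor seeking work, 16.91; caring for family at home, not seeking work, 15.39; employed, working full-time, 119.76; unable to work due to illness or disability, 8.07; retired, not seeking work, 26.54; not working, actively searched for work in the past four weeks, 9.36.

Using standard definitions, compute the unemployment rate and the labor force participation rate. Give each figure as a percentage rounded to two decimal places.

Unemployment rate ≈ 8.21%; labor force participation rate ≈ 66.09%.

Employed = 3.76 + 119.76 = 123.52 million (anyone who worked, including part-time for economic reasons, counts as employed).
Unemployed = 1.69 + 9.36 = 11.05 million (jobless and actively searching, or on temporary layoff).
Labor force = 123.52 + 11.05 = 134.57 million.
Not in labor force = 2.14 + 16.91 + 15.39 + 8.07 + 26.54 = 69.05 million (those not working and not actively searching are outside the labor force — including those who want a job but have given up searching).
Civilian working-age population = 134.57 + 69.05 = 203.62 million.
Unemployment rate = 11.05 / 134.57 = 8.21%.
Labor force participation rate = 134.57 / 203.62 = 66.09%.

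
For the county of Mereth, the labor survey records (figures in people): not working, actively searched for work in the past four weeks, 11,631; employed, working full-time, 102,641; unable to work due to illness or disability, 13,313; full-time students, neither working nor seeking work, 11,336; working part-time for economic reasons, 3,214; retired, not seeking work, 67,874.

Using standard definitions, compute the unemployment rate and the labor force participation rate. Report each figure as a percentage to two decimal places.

Employed = 102,641 + 3,214 = 105,855 (anyone who worked, including part-time for economic reasons, counts as employed).
Unemployed = 11,631.
Labor force = 105,855 + 11,631 = 117,486.
Not in labor force = 13,313 + 11,336 + 67,874 = 92,523 (those not working and not actively searching are outside the labor force).
Civilian working-age population = 117,486 + 92,523 = 210,009.
Unemployment rate = 11,631 / 117,486 = 9.90%.
Labor force participation rate = 117,486 / 210,009 = 55.94%.

Unemployment rate ≈ 9.90%; labor force participation rate ≈ 55.94%.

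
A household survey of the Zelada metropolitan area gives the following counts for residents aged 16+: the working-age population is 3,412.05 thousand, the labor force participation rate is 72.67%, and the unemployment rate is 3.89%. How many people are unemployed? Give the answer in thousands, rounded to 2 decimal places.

About 96.45 thousand are unemployed.

Labor force = 0.7267 × 3,412.05 = 2,479.54 thousand.
Unemployed = 0.0389 × 2,479.54 ≈ 96.45 thousand.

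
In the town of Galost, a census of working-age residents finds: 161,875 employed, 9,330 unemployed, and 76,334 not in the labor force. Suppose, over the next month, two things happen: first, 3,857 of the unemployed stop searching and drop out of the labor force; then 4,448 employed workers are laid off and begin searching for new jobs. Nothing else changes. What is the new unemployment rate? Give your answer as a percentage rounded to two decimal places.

New unemployment rate ≈ 5.93%.

Initially, labor force = 161,875 + 9,330 = 171,205, so u = 9,330/171,205 = 5.45%.
After the first change, unemployed and labor force both fall by 3,857 → E = 161,875, U = 5,473, labor force = 167,348.
After the second change, employed falls and unemployed rises by 4,448; labor force unchanged → E = 157,427, U = 9,921, labor force = 167,348.
New unemployment rate = 9,921 / 167,348 = 5.93%.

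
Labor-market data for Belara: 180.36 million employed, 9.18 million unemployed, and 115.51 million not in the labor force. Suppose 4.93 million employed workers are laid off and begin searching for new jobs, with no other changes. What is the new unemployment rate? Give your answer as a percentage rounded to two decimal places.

New unemployment rate ≈ 7.44%.

Initially, labor force = 180.36 + 9.18 = 189.54 million, so u = 9.18/189.54 = 4.84%.
After the change, employed falls and unemployed rises by 4.93; labor force unchanged → E = 175.43, U = 14.11, labor force = 189.54 million.
New unemployment rate = 14.11 / 189.54 = 7.44%.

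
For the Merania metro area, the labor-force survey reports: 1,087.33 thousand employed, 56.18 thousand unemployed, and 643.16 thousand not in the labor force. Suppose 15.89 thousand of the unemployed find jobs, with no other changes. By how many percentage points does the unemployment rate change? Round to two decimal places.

The unemployment rate changes by −1.39 percentage points.

Initially, labor force = 1,087.33 + 56.18 = 1,143.51 thousand, so u = 56.18/1,143.51 = 4.91%.
After the change, unemployed falls and employed rises by 15.89; labor force unchanged → E = 1,103.22, U = 40.29, labor force = 1,143.51 thousand.
New unemployment rate = 40.29 / 1,143.51 = 3.52%.
Change = 3.52% − 4.91% = −1.39 percentage points.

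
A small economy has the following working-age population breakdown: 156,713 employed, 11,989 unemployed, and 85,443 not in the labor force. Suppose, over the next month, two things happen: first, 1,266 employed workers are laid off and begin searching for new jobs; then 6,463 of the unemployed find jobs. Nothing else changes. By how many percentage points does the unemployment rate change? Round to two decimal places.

Initially, labor force = 156,713 + 11,989 = 168,702, so u = 11,989/168,702 = 7.11%.
After the first change, employed falls and unemployed rises by 1,266; labor force unchanged → E = 155,447, U = 13,255, labor force = 168,702.
After the second change, unemployed falls and employed rises by 6,463; labor force unchanged → E = 161,910, U = 6,792, labor force = 168,702.
New unemployment rate = 6,792 / 168,702 = 4.03%.
Change = 4.03% − 7.11% = −3.08 percentage points.

The unemployment rate changes by −3.08 percentage points.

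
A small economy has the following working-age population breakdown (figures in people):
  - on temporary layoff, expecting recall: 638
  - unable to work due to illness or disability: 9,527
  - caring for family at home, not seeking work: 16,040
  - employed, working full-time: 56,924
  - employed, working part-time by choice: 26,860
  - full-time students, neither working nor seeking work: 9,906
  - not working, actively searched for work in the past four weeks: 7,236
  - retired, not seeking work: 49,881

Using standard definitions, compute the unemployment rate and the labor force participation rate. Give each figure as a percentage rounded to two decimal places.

Unemployment rate ≈ 8.59%; labor force participation rate ≈ 51.78%.

Employed = 56,924 + 26,860 = 83,784.
Unemployed = 638 + 7,236 = 7,874 (jobless and actively searching, or on temporary layoff).
Labor force = 83,784 + 7,874 = 91,658.
Not in labor force = 9,527 + 16,040 + 9,906 + 49,881 = 85,354 (those not working and not actively searching are outside the labor force).
Civilian working-age population = 91,658 + 85,354 = 177,012.
Unemployment rate = 7,874 / 91,658 = 8.59%.
Labor force participation rate = 91,658 / 177,012 = 51.78%.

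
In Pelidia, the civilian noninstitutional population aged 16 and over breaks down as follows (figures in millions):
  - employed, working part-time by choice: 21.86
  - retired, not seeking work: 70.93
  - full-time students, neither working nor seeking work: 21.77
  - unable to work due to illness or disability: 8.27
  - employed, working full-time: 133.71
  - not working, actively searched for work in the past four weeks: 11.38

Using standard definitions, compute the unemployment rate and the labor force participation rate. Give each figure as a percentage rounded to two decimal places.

Unemployment rate ≈ 6.82%; labor force participation rate ≈ 62.31%.

Employed = 21.86 + 133.71 = 155.57 million.
Unemployed = 11.38 million.
Labor force = 155.57 + 11.38 = 166.95 million.
Not in labor force = 70.93 + 21.77 + 8.27 = 100.97 million (those not working and not actively searching are outside the labor force).
Civilian working-age population = 166.95 + 100.97 = 267.92 million.
Unemployment rate = 11.38 / 166.95 = 6.82%.
Labor force participation rate = 166.95 / 267.92 = 62.31%.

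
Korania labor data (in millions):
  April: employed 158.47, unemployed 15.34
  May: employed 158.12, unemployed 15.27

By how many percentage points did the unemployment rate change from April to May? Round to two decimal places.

The unemployment rate changed by −0.02 percentage points.

April: labor force = 158.47 + 15.34 = 173.81; u = 15.34/173.81 = 8.83%.
May: labor force = 158.12 + 15.27 = 173.39; u = 15.27/173.39 = 8.81%.
Change = 8.81% − 8.83% = −0.02 pp.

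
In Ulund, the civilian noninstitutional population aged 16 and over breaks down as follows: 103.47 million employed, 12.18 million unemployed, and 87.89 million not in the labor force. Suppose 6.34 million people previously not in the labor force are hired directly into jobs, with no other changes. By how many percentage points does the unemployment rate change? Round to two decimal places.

The unemployment rate changes by −0.55 percentage points.

Initially, labor force = 103.47 + 12.18 = 115.65 million, so u = 12.18/115.65 = 10.53%.
After the change, employed and labor force both rise by 6.34; unemployed unchanged → E = 109.81, U = 12.18, labor force = 121.99 million.
New unemployment rate = 12.18 / 121.99 = 9.98%.
Change = 9.98% − 10.53% = −0.55 percentage points.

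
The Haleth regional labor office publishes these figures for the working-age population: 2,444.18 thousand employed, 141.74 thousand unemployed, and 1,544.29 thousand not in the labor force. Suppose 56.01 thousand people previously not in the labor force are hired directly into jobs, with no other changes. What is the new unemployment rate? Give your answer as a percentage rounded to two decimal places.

New unemployment rate ≈ 5.37%.

Initially, labor force = 2,444.18 + 141.74 = 2,585.92 thousand, so u = 141.74/2,585.92 = 5.48%.
After the change, employed and labor force both rise by 56.01; unemployed unchanged → E = 2,500.19, U = 141.74, labor force = 2,641.93 thousand.
New unemployment rate = 141.74 / 2,641.93 = 5.37%.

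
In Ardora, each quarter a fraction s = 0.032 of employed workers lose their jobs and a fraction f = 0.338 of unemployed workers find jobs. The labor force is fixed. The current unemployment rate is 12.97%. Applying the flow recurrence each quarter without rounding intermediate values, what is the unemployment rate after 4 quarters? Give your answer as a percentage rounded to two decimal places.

With a fixed labor force, u_{t+1} = u_t + s·(1−u_t) − f·u_t = u_t·(1−s−f) + s.
Here 1−s−f = 0.630 and s = 0.032.
u_1 = 0.129700 × 0.630 + 0.032 = 0.113711.
u_2 = 0.113711 × 0.630 + 0.032 = 0.103638.
u_3 = 0.103638 × 0.630 + 0.032 = 0.097292.
u_4 = 0.097292 × 0.630 + 0.032 = 0.093294.

Unemployment rate after four quarters ≈ 9.33%.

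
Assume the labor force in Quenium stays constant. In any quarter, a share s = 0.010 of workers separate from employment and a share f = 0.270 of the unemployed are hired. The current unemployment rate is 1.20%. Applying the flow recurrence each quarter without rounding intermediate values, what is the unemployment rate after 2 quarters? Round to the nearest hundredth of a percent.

Unemployment rate after two quarters ≈ 2.34%.

With a fixed labor force, u_{t+1} = u_t + s·(1−u_t) − f·u_t = u_t·(1−s−f) + s.
Here 1−s−f = 0.720 and s = 0.010.
u_1 = 0.012000 × 0.720 + 0.010 = 0.018640.
u_2 = 0.018640 × 0.720 + 0.010 = 0.023421.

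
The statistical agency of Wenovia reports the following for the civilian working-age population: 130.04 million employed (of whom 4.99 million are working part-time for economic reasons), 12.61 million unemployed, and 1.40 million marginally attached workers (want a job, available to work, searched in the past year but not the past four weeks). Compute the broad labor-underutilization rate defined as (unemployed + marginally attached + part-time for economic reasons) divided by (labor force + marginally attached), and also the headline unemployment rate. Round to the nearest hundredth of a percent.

Labor force = 130.04 + 12.61 = 142.65 million.
Numerator = 12.61 + 1.40 + 4.99 = 19.00 million.
Denominator = 142.65 + 1.40 = 144.05 million.
Broad rate = 19.00 / 144.05 = 13.19%.
Headline unemployment rate = 12.61 / 142.65 = 8.84%.

Broad underutilization rate ≈ 13.19%; headline unemployment rate ≈ 8.84%.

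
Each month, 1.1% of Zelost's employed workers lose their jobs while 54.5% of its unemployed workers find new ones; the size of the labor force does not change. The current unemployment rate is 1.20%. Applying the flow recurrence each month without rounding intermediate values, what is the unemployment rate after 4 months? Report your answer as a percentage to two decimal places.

With a fixed labor force, u_{t+1} = u_t + s·(1−u_t) − f·u_t = u_t·(1−s−f) + s.
Here 1−s−f = 0.444 and s = 0.011.
u_1 = 0.012000 × 0.444 + 0.011 = 0.016328.
u_2 = 0.016328 × 0.444 + 0.011 = 0.018250.
u_3 = 0.018250 × 0.444 + 0.011 = 0.019103.
u_4 = 0.019103 × 0.444 + 0.011 = 0.019482.

Unemployment rate after four months ≈ 1.95%.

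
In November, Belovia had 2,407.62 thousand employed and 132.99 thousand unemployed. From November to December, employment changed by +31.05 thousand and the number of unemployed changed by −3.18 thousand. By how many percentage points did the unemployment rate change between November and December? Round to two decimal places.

November: labor force = 2,407.62 + 132.99 = 2,540.61; u = 132.99/2,540.61 = 5.23%.
December: labor force = 2,438.67 + 129.81 = 2,568.48; u = 129.81/2,568.48 = 5.05%.
Change = 5.05% − 5.23% = −0.18 pp.

The unemployment rate changed by −0.18 percentage points.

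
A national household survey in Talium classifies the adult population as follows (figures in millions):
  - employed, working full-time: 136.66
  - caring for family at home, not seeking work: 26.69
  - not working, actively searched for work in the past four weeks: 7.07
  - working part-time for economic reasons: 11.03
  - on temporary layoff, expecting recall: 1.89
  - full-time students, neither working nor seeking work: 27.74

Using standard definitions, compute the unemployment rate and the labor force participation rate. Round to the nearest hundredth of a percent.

Employed = 136.66 + 11.03 = 147.69 million (anyone who worked, including part-time for economic reasons, counts as employed).
Unemployed = 7.07 + 1.89 = 8.96 million (jobless and actively searching, or on temporary layoff).
Labor force = 147.69 + 8.96 = 156.65 million.
Not in labor force = 26.69 + 27.74 = 54.43 million (those not working and not actively searching are outside the labor force).
Civilian working-age population = 156.65 + 54.43 = 211.08 million.
Unemployment rate = 8.96 / 156.65 = 5.72%.
Labor force participation rate = 156.65 / 211.08 = 74.21%.

Unemployment rate ≈ 5.72%; labor force participation rate ≈ 74.21%.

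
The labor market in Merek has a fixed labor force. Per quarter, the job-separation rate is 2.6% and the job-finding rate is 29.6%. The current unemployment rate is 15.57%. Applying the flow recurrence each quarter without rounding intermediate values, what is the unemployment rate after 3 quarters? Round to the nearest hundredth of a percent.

Unemployment rate after three quarters ≈ 10.41%.

With a fixed labor force, u_{t+1} = u_t + s·(1−u_t) − f·u_t = u_t·(1−s−f) + s.
Here 1−s−f = 0.678 and s = 0.026.
u_1 = 0.155700 × 0.678 + 0.026 = 0.131565.
u_2 = 0.131565 × 0.678 + 0.026 = 0.115201.
u_3 = 0.115201 × 0.678 + 0.026 = 0.104106.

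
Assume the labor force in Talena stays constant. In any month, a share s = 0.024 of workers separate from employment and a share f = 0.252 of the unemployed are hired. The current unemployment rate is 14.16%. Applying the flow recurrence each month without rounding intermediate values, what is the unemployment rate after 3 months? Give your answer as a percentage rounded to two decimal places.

Unemployment rate after three months ≈ 10.77%.

With a fixed labor force, u_{t+1} = u_t + s·(1−u_t) − f·u_t = u_t·(1−s−f) + s.
Here 1−s−f = 0.724 and s = 0.024.
u_1 = 0.141600 × 0.724 + 0.024 = 0.126518.
u_2 = 0.126518 × 0.724 + 0.024 = 0.115599.
u_3 = 0.115599 × 0.724 + 0.024 = 0.107694.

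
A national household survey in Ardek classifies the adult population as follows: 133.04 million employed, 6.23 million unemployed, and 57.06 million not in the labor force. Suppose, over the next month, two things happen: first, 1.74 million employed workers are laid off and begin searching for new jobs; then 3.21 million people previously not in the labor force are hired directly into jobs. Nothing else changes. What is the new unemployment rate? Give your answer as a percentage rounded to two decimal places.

New unemployment rate ≈ 5.59%.

Initially, labor force = 133.04 + 6.23 = 139.27 million, so u = 6.23/139.27 = 4.47%.
After the first change, employed falls and unemployed rises by 1.74; labor force unchanged → E = 131.30, U = 7.97, labor force = 139.27 million.
After the second change, employed and labor force both rise by 3.21; unemployed unchanged → E = 134.51, U = 7.97, labor force = 142.48 million.
New unemployment rate = 7.97 / 142.48 = 5.59%.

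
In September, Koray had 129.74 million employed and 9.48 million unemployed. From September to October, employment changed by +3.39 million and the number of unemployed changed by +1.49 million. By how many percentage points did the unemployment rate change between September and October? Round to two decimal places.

The unemployment rate changed by +0.80 percentage points.

September: labor force = 129.74 + 9.48 = 139.22; u = 9.48/139.22 = 6.81%.
October: labor force = 133.13 + 10.97 = 144.10; u = 10.97/144.10 = 7.61%.
Change = 7.61% − 6.81% = +0.80 pp.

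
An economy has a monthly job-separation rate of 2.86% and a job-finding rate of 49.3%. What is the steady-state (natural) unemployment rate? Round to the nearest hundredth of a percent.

Steady-state unemployment rate ≈ 5.48%.

At steady state the flows balance: s·E = f·U, so U/(E+U) = s/(s+f).
u* = 2.86 / (2.86 + 49.3) = 2.86 / 52.16 = 5.48%.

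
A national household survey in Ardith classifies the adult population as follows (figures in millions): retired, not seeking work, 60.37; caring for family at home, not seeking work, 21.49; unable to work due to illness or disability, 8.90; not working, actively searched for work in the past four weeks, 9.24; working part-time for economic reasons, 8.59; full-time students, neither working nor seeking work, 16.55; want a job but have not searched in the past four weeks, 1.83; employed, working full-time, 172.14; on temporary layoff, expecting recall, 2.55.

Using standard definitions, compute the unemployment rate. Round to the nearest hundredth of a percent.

Employed = 8.59 + 172.14 = 180.73 million (anyone who worked, including part-time for economic reasons, counts as employed).
Unemployed = 9.24 + 2.55 = 11.79 million (jobless and actively searching, or on temporary layoff).
Labor force = 180.73 + 11.79 = 192.52 million.
Unemployment rate = 11.79 / 192.52 = 6.12%.

Unemployment rate ≈ 6.12%.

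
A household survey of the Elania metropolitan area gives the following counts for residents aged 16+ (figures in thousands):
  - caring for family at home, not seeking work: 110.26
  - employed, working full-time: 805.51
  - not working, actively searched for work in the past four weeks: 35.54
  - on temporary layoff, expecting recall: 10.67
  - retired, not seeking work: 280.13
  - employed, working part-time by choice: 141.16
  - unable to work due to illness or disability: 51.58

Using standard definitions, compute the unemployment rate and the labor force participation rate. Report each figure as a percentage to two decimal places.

Unemployment rate ≈ 4.65%; labor force participation rate ≈ 69.20%.

Employed = 805.51 + 141.16 = 946.67 thousand.
Unemployed = 35.54 + 10.67 = 46.21 thousand (jobless and actively searching, or on temporary layoff).
Labor force = 946.67 + 46.21 = 992.88 thousand.
Not in labor force = 110.26 + 280.13 + 51.58 = 441.97 thousand (those not working and not actively searching are outside the labor force).
Civilian working-age population = 992.88 + 441.97 = 1,434.85 thousand.
Unemployment rate = 46.21 / 992.88 = 4.65%.
Labor force participation rate = 992.88 / 1,434.85 = 69.20%.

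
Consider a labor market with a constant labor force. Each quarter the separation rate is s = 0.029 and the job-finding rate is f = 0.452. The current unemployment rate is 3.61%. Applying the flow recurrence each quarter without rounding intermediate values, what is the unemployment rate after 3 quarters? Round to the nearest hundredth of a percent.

Unemployment rate after three quarters ≈ 5.69%.

With a fixed labor force, u_{t+1} = u_t + s·(1−u_t) − f·u_t = u_t·(1−s−f) + s.
Here 1−s−f = 0.519 and s = 0.029.
u_1 = 0.036100 × 0.519 + 0.029 = 0.047736.
u_2 = 0.047736 × 0.519 + 0.029 = 0.053775.
u_3 = 0.053775 × 0.519 + 0.029 = 0.056909.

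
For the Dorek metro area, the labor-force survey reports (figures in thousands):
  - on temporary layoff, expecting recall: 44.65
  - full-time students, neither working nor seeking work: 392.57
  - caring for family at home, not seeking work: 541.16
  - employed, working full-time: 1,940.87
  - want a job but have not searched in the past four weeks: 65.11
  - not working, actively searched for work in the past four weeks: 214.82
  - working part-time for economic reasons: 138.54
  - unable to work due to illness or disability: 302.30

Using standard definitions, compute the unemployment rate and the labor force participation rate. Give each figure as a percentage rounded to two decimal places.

Unemployment rate ≈ 11.09%; labor force participation rate ≈ 64.25%.

Employed = 1,940.87 + 138.54 = 2,079.41 thousand (anyone who worked, including part-time for economic reasons, counts as employed).
Unemployed = 44.65 + 214.82 = 259.47 thousand (jobless and actively searching, or on temporary layoff).
Labor force = 2,079.41 + 259.47 = 2,338.88 thousand.
Not in labor force = 392.57 + 541.16 + 65.11 + 302.30 = 1,301.14 thousand (those not working and not actively searching are outside the labor force — including those who want a job but have given up searching).
Civilian working-age population = 2,338.88 + 1,301.14 = 3,640.02 thousand.
Unemployment rate = 259.47 / 2,338.88 = 11.09%.
Labor force participation rate = 2,338.88 / 3,640.02 = 64.25%.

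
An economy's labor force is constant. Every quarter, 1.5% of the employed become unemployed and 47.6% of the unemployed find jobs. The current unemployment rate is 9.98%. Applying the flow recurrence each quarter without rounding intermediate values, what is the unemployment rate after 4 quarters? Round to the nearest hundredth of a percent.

Unemployment rate after four quarters ≈ 3.52%.

With a fixed labor force, u_{t+1} = u_t + s·(1−u_t) − f·u_t = u_t·(1−s−f) + s.
Here 1−s−f = 0.509 and s = 0.015.
u_1 = 0.099800 × 0.509 + 0.015 = 0.065798.
u_2 = 0.065798 × 0.509 + 0.015 = 0.048491.
u_3 = 0.048491 × 0.509 + 0.015 = 0.039682.
u_4 = 0.039682 × 0.509 + 0.015 = 0.035198.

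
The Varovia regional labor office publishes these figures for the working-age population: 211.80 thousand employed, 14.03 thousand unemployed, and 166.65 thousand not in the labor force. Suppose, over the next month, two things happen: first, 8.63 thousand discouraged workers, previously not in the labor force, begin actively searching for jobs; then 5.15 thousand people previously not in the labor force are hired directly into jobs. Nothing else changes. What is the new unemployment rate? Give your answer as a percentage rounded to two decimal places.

New unemployment rate ≈ 9.46%.

Initially, labor force = 211.80 + 14.03 = 225.83 thousand, so u = 14.03/225.83 = 6.21%.
After the first change, unemployed and labor force both rise by 8.63 → E = 211.80, U = 22.66, labor force = 234.46 thousand.
After the second change, employed and labor force both rise by 5.15; unemployed unchanged → E = 216.95, U = 22.66, labor force = 239.61 thousand.
New unemployment rate = 22.66 / 239.61 = 9.46%.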